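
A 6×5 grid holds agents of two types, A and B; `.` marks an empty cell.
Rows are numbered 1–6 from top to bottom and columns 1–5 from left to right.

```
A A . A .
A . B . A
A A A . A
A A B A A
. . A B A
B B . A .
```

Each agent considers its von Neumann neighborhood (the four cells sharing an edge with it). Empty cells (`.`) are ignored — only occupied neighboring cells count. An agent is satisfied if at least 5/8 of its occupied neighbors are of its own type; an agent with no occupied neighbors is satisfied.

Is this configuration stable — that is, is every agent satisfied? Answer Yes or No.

Row 1: (1,1)A 2/2 satisfied · (1,2)A 1/1 satisfied · (1,4)A 0/0 satisfied
Row 2: (2,1)A 2/2 satisfied · (2,3)B 0/1 not · (2,5)A 1/1 satisfied
Row 3: (3,1)A 3/3 satisfied · (3,2)A 3/3 satisfied · (3,3)A 1/3 not · (3,5)A 2/2 satisfied
Row 4: (4,1)A 2/2 satisfied · (4,2)A 2/3 satisfied · (4,3)B 0/4 not · (4,4)A 1/3 not · (4,5)A 3/3 satisfied
Row 5: (5,3)A 0/2 not · (5,4)B 0/4 not · (5,5)A 1/2 not
Row 6: (6,1)B 1/1 satisfied · (6,2)B 1/1 satisfied · (6,4)A 0/1 not
For instance (2,3) has only 0/1 same-type neighbors, below 5/8.

No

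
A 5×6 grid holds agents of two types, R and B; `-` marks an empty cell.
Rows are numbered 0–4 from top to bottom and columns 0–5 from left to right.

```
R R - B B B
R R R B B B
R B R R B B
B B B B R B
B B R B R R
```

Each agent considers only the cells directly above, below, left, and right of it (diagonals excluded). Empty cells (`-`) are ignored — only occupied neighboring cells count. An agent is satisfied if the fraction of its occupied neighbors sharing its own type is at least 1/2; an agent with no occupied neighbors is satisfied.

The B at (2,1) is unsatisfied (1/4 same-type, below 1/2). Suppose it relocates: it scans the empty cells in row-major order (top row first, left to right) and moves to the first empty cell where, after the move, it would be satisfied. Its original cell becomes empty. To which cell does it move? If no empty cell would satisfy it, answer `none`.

none

Vacating (2,1). Empty cells in order:
  (0,2): 1/3 same-type → still unsatisfied.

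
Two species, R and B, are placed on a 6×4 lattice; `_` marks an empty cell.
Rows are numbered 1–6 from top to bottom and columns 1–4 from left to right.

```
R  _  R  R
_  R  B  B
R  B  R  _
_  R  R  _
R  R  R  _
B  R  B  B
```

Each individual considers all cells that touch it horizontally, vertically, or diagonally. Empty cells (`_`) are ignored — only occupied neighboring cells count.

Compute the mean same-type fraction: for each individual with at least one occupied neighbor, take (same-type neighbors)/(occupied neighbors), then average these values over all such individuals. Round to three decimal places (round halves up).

0.531

Row 1: (1,1)R 1/1 · (1,3)R 2/4 · (1,4)R 1/3
Row 2: (2,2)R 4/6 · (2,3)B 2/6 · (2,4)B 1/4
Row 3: (3,1)R 2/3 · (3,2)B 1/6 · (3,3)R 3/6
Row 4: (4,2)R 6/7 · (4,3)R 4/5
Row 5: (5,1)R 3/4 · (5,2)R 5/7 · (5,3)R 4/6
Row 6: (6,1)B 0/3 · (6,2)R 3/5 · (6,3)B 1/4 · (6,4)B 1/2
Sum over 18 individuals: 1/1 + 2/4 + 1/3 + 4/6 + 2/6 + 1/4 + 2/3 + 1/6 + 3/6 + 6/7 + 4/5 + 3/4 + 5/7 + 4/6 + 0/3 + 3/5 + 1/4 + 1/2 = 4013/420; mean = 4013/420 ÷ 18 = 4013/7560 = 0.530820… → 0.531.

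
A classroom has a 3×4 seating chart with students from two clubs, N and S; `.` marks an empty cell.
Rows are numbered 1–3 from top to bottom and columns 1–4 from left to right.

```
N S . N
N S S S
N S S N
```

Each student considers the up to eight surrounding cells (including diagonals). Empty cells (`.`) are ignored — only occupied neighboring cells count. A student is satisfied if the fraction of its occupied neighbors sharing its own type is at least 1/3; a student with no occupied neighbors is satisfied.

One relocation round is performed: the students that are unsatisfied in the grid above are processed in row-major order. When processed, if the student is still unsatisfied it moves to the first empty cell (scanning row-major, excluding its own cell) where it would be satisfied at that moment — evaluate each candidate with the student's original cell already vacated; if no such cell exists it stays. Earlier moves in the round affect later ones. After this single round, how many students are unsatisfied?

2

Initially unsatisfied (in order): (1,4), (3,4).
  (1,4): no empty cell satisfies it; stays.
  (3,4): no empty cell satisfies it; stays.
Resulting grid:
N S . N
N S S S
N S S N
Unsatisfied now: (1,4), (3,4).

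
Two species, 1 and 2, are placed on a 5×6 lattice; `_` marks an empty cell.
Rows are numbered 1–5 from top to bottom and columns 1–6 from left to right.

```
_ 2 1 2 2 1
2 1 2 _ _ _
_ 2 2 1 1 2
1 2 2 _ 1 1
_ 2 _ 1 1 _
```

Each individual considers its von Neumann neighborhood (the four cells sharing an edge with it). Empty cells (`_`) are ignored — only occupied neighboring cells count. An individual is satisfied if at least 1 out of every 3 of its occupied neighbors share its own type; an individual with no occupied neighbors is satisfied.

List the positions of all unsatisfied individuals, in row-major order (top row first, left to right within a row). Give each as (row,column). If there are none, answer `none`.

(1,2), (1,3), (1,6), (2,1), (2,2), (3,6), (4,1)

Row 1: (1,2)2 0/2 ✗ · (1,3)1 0/3 ✗ · (1,4)2 1/2 ✓ · (1,5)2 1/2 ✓ · (1,6)1 0/1 ✗
Row 2: (2,1)2 0/1 ✗ · (2,2)1 0/4 ✗ · (2,3)2 1/3 ✓
Row 3: (3,2)2 2/3 ✓ · (3,3)2 3/4 ✓ · (3,4)1 1/2 ✓ · (3,5)1 2/3 ✓ · (3,6)2 0/2 ✗
Row 4: (4,1)1 0/1 ✗ · (4,2)2 3/4 ✓ · (4,3)2 2/2 ✓ · (4,5)1 3/3 ✓ · (4,6)1 1/2 ✓
Row 5: (5,2)2 1/1 ✓ · (5,4)1 1/1 ✓ · (5,5)1 2/2 ✓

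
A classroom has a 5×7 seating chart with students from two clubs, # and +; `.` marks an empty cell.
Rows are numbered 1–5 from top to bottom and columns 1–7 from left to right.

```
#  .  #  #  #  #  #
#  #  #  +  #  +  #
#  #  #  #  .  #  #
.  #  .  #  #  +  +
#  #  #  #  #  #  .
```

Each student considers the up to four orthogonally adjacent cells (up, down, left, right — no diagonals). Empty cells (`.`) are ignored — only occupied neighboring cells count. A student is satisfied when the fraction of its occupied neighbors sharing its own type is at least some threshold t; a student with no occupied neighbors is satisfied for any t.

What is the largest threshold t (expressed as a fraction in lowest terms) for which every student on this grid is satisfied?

0/1

Row 1: (1,1)# 1/1 · (1,3)# 2/2 · (1,4)# 2/3 · (1,5)# 3/3 · (1,6)# 2/3 · (1,7)# 2/2
Row 2: (2,1)# 3/3 · (2,2)# 3/3 · (2,3)# 3/4 · (2,4)+ 0/4 · (2,5)# 1/3 · (2,6)+ 0/4 · (2,7)# 2/3
Row 3: (3,1)# 2/2 · (3,2)# 4/4 · (3,3)# 3/3 · (3,4)# 2/3 · (3,6)# 1/3 · (3,7)# 2/3
Row 4: (4,2)# 2/2 · (4,4)# 3/3 · (4,5)# 2/3 · (4,6)+ 1/4 · (4,7)+ 1/2
Row 5: (5,1)# 1/1 · (5,2)# 3/3 · (5,3)# 2/2 · (5,4)# 3/3 · (5,5)# 3/3 · (5,6)# 1/2
The smallest same-type fraction is 0/4 at (2,4), which reduces to 0/1. Any threshold above that leaves this student unsatisfied.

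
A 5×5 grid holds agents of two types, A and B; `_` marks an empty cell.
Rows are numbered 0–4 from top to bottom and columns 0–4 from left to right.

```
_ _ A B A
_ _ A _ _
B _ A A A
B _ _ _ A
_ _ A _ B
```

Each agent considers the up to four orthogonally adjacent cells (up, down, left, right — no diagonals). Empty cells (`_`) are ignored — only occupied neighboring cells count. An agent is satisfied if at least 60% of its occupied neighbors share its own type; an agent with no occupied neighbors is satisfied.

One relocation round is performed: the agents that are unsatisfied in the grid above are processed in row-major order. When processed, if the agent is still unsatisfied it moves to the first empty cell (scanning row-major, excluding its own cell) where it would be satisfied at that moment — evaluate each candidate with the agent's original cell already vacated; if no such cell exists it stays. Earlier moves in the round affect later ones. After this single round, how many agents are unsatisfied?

0

Initially unsatisfied (in order): (0,2), (0,3), (0,4), (3,4), (4,4).
  (0,2) → (0,0).
  (0,3) → (3,1).
  (0,4): now satisfied by earlier moves; stays.
  (3,4) → (0,1).
  (4,4): now satisfied by earlier moves; stays.
Resulting grid:
A A _ _ A
_ _ A _ _
B _ A A A
B B _ _ _
_ _ A _ B
All satisfied now.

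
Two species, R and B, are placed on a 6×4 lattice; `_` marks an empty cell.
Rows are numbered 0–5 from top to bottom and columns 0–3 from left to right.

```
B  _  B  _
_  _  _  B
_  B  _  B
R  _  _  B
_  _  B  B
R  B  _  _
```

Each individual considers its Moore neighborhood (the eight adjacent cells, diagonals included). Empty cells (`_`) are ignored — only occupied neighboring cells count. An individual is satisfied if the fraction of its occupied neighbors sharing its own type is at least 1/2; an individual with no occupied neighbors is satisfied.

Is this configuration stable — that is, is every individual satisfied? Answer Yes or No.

No

(0,0)B 0/0 satisfied
(0,2)B 1/1 satisfied
(1,3)B 2/2 satisfied
(2,1)B 0/1 not
(2,3)B 2/2 satisfied
(3,0)R 0/1 not
(3,3)B 3/3 satisfied
(4,2)B 3/3 satisfied
(4,3)B 2/2 satisfied
(5,0)R 0/1 not
(5,1)B 1/2 satisfied
For instance (2,1) has only 0/1 same-type neighbors, below 1/2.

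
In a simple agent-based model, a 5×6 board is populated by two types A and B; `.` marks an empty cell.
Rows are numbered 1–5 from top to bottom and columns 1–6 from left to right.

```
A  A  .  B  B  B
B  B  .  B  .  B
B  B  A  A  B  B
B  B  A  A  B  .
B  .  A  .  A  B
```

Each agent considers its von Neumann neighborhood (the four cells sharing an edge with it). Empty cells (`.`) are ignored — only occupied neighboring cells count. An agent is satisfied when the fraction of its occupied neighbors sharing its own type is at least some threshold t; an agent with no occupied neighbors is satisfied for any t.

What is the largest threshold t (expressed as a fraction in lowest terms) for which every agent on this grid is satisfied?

0/1

(1,1)A 1/2
(1,2)A 1/2
(1,4)B 2/2
(1,5)B 2/2
(1,6)B 2/2
(2,1)B 2/3
(2,2)B 2/3
(2,4)B 1/2
(2,6)B 2/2
(3,1)B 3/3
(3,2)B 3/4
(3,3)A 2/3
(3,4)A 2/4
(3,5)B 2/3
(3,6)B 2/2
(4,1)B 3/3
(4,2)B 2/3
(4,3)A 3/4
(4,4)A 2/3
(4,5)B 1/3
(5,1)B 1/1
(5,3)A 1/1
(5,5)A 0/2
(5,6)B 0/1
The smallest same-type fraction is 0/2 at (5,5), which reduces to 0/1. Any threshold above that leaves this agent unsatisfied.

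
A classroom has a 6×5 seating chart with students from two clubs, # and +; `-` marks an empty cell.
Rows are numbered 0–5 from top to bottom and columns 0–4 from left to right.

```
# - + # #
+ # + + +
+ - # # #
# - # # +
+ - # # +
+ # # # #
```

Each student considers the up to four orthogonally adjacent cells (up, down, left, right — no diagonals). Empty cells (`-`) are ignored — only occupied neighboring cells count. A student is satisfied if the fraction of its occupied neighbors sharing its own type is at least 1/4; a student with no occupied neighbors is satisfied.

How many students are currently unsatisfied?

Row 0: (0,0)# 0/1 not · (0,2)+ 1/2 satisfied · (0,3)# 1/3 satisfied · (0,4)# 1/2 satisfied
Row 1: (1,0)+ 1/3 satisfied · (1,1)# 0/2 not · (1,2)+ 2/4 satisfied · (1,3)+ 2/4 satisfied · (1,4)+ 1/3 satisfied
Row 2: (2,0)+ 1/2 satisfied · (2,2)# 2/3 satisfied · (2,3)# 3/4 satisfied · (2,4)# 1/3 satisfied
Row 3: (3,0)# 0/2 not · (3,2)# 3/3 satisfied · (3,3)# 3/4 satisfied · (3,4)+ 1/3 satisfied
Row 4: (4,0)+ 1/2 satisfied · (4,2)# 3/3 satisfied · (4,3)# 3/4 satisfied · (4,4)+ 1/3 satisfied
Row 5: (5,0)+ 1/2 satisfied · (5,1)# 1/2 satisfied · (5,2)# 3/3 satisfied · (5,3)# 3/3 satisfied · (5,4)# 1/2 satisfied
Unsatisfied: (0,0), (1,1), (3,0) — 3 in total.

3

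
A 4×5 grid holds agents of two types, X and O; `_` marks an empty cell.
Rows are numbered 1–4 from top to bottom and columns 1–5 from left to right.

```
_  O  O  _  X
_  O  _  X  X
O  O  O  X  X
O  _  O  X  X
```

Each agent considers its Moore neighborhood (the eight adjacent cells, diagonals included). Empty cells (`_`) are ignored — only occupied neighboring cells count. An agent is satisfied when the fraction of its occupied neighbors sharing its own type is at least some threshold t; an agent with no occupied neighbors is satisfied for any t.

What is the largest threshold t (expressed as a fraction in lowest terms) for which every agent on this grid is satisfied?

1/2

Row 1: (1,2)O 2/2 · (1,3)O 2/3 · (1,5)X 2/2
Row 2: (2,2)O 5/5 · (2,4)X 4/6 · (2,5)X 4/4
Row 3: (3,1)O 3/3 · (3,2)O 5/5 · (3,3)O 3/6 · (3,4)X 5/7 · (3,5)X 5/5
Row 4: (4,1)O 2/2 · (4,3)O 2/4 · (4,4)X 3/5 · (4,5)X 3/3
The smallest same-type fraction is 3/6 at (3,3), which reduces to 1/2. Any threshold above that leaves this agent unsatisfied.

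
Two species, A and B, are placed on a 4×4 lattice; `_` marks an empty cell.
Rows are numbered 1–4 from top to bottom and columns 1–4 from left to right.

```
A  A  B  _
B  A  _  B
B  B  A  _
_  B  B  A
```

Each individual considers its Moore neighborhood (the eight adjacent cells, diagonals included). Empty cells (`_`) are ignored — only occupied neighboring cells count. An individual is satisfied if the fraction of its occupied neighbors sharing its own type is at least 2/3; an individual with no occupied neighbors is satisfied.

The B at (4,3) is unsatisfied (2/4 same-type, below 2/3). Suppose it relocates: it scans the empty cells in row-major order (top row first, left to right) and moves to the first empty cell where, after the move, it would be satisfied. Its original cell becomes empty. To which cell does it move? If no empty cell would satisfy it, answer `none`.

(1,4)

Vacating (4,3). Empty cells in order:
  (1,4): 2/2 same-type → satisfied — stop here.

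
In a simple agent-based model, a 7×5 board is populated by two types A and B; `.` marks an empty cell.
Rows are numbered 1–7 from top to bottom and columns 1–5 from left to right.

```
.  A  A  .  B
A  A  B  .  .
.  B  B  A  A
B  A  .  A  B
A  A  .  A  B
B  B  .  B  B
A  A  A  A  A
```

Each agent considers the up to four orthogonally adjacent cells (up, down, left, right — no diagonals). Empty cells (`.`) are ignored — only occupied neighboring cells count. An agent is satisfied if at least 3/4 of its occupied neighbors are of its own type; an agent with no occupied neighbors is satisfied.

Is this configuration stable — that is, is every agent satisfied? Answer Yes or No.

Row 1: (1,2)A 2/2 ✓ · (1,3)A 1/2 ✗ · (1,5)B 0/0 ✓
Row 2: (2,1)A 1/1 ✓ · (2,2)A 2/4 ✗ · (2,3)B 1/3 ✗
Row 3: (3,2)B 1/3 ✗ · (3,3)B 2/3 ✗ · (3,4)A 2/3 ✗ · (3,5)A 1/2 ✗
Row 4: (4,1)B 0/2 ✗ · (4,2)A 1/3 ✗ · (4,4)A 2/3 ✗ · (4,5)B 1/3 ✗
Row 5: (5,1)A 1/3 ✗ · (5,2)A 2/3 ✗ · (5,4)A 1/3 ✗ · (5,5)B 2/3 ✗
Row 6: (6,1)B 1/3 ✗ · (6,2)B 1/3 ✗ · (6,4)B 1/3 ✗ · (6,5)B 2/3 ✗
Row 7: (7,1)A 1/2 ✗ · (7,2)A 2/3 ✗ · (7,3)A 2/2 ✓ · (7,4)A 2/3 ✗ · (7,5)A 1/2 ✗
For instance (1,3) has only 1/2 same-type neighbors, below 3/4.

No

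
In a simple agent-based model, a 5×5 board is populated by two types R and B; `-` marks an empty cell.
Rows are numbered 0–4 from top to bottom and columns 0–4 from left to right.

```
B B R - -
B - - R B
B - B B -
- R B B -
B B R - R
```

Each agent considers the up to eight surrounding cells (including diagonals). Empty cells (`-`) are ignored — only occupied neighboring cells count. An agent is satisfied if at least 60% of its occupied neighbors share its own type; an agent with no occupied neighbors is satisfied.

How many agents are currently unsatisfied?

9

(0,0)B 2/2 satisfied
(0,1)B 2/3 satisfied
(0,2)R 1/2 not
(1,0)B 3/3 satisfied
(1,3)R 1/4 not
(1,4)B 1/2 not
(2,0)B 1/2 not
(2,2)B 3/5 satisfied
(2,3)B 4/5 satisfied
(3,1)R 1/6 not
(3,2)B 4/6 satisfied
(3,3)B 3/5 satisfied
(4,0)B 1/2 not
(4,1)B 2/4 not
(4,2)R 1/4 not
(4,4)R 0/1 not
Unsatisfied: (0,2), (1,3), (1,4), (2,0), (3,1), (4,0), (4,1), (4,2), (4,4) — 9 in total.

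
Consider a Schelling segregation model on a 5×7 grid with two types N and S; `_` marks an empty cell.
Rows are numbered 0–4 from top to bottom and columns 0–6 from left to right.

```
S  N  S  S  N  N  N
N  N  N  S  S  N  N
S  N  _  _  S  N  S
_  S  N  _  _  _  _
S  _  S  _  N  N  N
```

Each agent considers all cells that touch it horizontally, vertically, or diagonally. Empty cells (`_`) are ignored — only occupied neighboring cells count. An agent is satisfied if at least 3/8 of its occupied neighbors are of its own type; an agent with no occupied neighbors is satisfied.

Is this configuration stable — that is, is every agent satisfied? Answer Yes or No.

(0,0)S 0/3 ✗
(0,1)N 3/5 ✓
(0,2)S 2/5 ✓
(0,3)S 3/5 ✓
(0,4)N 2/5 ✓
(0,5)N 4/5 ✓
(0,6)N 3/3 ✓
(1,0)N 3/5 ✓
(1,1)N 4/7 ✓
(1,2)N 3/6 ✓
(1,3)S 4/6 ✓
(1,4)S 3/7 ✓
(1,5)N 5/8 ✓
(1,6)N 4/5 ✓
(2,0)S 1/4 ✗
(2,1)N 4/6 ✓
(2,4)S 2/4 ✓
(2,5)N 2/5 ✓
(2,6)S 0/3 ✗
(3,1)S 3/5 ✓
(3,2)N 1/3 ✗
(4,0)S 1/1 ✓
(4,2)S 1/2 ✓
(4,4)N 1/1 ✓
(4,5)N 2/2 ✓
(4,6)N 1/1 ✓
For instance (0,0) has only 0/3 same-type neighbors, below 3/8.

No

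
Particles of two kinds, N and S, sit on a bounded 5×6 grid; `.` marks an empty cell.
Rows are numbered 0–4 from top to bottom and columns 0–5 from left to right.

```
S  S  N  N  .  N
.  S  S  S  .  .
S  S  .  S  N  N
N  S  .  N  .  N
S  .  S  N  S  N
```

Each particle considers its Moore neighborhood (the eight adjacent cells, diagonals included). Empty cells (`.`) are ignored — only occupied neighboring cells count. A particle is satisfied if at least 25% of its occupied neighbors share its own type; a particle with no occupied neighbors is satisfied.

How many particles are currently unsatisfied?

(0,0)S 2/2 satisfied
(0,1)S 3/4 satisfied
(0,2)N 1/5 not
(0,3)N 1/3 satisfied
(0,5)N 0/0 satisfied
(1,1)S 5/6 satisfied
(1,2)S 5/7 satisfied
(1,3)S 2/5 satisfied
(2,0)S 3/4 satisfied
(2,1)S 4/5 satisfied
(2,3)S 2/4 satisfied
(2,4)N 3/5 satisfied
(2,5)N 2/2 satisfied
(3,0)N 0/4 not
(3,1)S 4/5 satisfied
(3,3)N 2/5 satisfied
(3,5)N 3/4 satisfied
(4,0)S 1/2 satisfied
(4,2)S 1/3 satisfied
(4,3)N 1/3 satisfied
(4,4)S 0/4 not
(4,5)N 1/2 satisfied
Unsatisfied: (0,2), (3,0), (4,4) — 3 in total.

3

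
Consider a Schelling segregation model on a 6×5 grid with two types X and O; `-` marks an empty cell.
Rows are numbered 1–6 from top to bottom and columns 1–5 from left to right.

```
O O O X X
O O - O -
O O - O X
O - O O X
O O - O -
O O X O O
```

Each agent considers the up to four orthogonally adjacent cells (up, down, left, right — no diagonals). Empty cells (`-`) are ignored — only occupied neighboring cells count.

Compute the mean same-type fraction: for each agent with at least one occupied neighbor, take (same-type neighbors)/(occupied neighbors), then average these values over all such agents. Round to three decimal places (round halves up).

0.795

Row 1: (1,1)O 2/2 · (1,2)O 3/3 · (1,3)O 1/2 · (1,4)X 1/3 · (1,5)X 1/1
Row 2: (2,1)O 3/3 · (2,2)O 3/3 · (2,4)O 1/2
Row 3: (3,1)O 3/3 · (3,2)O 2/2 · (3,4)O 2/3 · (3,5)X 1/2
Row 4: (4,1)O 2/2 · (4,3)O 1/1 · (4,4)O 3/4 · (4,5)X 1/2
Row 5: (5,1)O 3/3 · (5,2)O 2/2 · (5,4)O 2/2
Row 6: (6,1)O 2/2 · (6,2)O 2/3 · (6,3)X 0/2 · (6,4)O 2/3 · (6,5)O 1/1
Sum over 24 agents: 2/2 + 3/3 + 1/2 + 1/3 + 1/1 + 3/3 + 3/3 + 1/2 + 3/3 + 2/2 + 2/3 + 1/2 + 2/2 + 1/1 + 3/4 + 1/2 + 3/3 + 2/2 + 2/2 + 2/2 + 2/3 + 0/2 + 2/3 + 1/1 = 229/12; mean = 229/12 ÷ 24 = 229/288 = 0.795138… → 0.795.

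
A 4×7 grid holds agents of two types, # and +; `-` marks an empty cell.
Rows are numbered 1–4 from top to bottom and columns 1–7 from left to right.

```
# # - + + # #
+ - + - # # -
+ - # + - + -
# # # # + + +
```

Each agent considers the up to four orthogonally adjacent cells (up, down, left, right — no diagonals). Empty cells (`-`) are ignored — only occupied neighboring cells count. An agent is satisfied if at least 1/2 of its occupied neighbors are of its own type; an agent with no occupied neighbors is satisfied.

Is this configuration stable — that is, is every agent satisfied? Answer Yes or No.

No

Row 1: (1,1)# 1/2 ok · (1,2)# 1/1 ok · (1,4)+ 1/1 ok · (1,5)+ 1/3 unhappy · (1,6)# 2/3 ok · (1,7)# 1/1 ok
Row 2: (2,1)+ 1/2 ok · (2,3)+ 0/1 unhappy · (2,5)# 1/2 ok · (2,6)# 2/3 ok
Row 3: (3,1)+ 1/2 ok · (3,3)# 1/3 unhappy · (3,4)+ 0/2 unhappy · (3,6)+ 1/2 ok
Row 4: (4,1)# 1/2 ok · (4,2)# 2/2 ok · (4,3)# 3/3 ok · (4,4)# 1/3 unhappy · (4,5)+ 1/2 ok · (4,6)+ 3/3 ok · (4,7)+ 1/1 ok
For instance (1,5) has only 1/3 same-type neighbors, below 1/2.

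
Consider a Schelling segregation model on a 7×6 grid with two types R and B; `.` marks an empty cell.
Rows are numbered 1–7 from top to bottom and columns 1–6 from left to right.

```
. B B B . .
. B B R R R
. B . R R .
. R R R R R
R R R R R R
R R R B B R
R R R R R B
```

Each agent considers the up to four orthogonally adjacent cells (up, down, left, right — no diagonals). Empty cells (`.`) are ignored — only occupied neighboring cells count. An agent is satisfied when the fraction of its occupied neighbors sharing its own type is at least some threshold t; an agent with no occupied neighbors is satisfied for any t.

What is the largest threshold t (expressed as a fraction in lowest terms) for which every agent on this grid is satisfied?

0/1

Row 1: (1,2)B 2/2 · (1,3)B 3/3 · (1,4)B 1/2
Row 2: (2,2)B 3/3 · (2,3)B 2/3 · (2,4)R 2/4 · (2,5)R 3/3 · (2,6)R 1/1
Row 3: (3,2)B 1/2 · (3,4)R 3/3 · (3,5)R 3/3
Row 4: (4,2)R 2/3 · (4,3)R 3/3 · (4,4)R 4/4 · (4,5)R 4/4 · (4,6)R 2/2
Row 5: (5,1)R 2/2 · (5,2)R 4/4 · (5,3)R 4/4 · (5,4)R 3/4 · (5,5)R 3/4 · (5,6)R 3/3
Row 6: (6,1)R 3/3 · (6,2)R 4/4 · (6,3)R 3/4 · (6,4)B 1/4 · (6,5)B 1/4 · (6,6)R 1/3
Row 7: (7,1)R 2/2 · (7,2)R 3/3 · (7,3)R 3/3 · (7,4)R 2/3 · (7,5)R 1/3 · (7,6)B 0/2
The smallest same-type fraction is 0/2 at (7,6), which reduces to 0/1. Any threshold above that leaves this agent unsatisfied.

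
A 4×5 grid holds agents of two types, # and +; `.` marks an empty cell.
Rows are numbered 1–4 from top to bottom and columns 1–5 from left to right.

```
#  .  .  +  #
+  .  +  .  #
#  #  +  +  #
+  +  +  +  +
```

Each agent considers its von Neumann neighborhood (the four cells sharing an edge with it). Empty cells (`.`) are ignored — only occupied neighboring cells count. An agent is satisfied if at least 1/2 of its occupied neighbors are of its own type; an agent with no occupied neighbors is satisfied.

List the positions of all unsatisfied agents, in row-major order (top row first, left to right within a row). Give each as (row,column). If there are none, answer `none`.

(1,1), (1,4), (2,1), (3,1), (3,2), (3,5)

Row 1: (1,1)# 0/1 ✗ · (1,4)+ 0/1 ✗ · (1,5)# 1/2 ✓
Row 2: (2,1)+ 0/2 ✗ · (2,3)+ 1/1 ✓ · (2,5)# 2/2 ✓
Row 3: (3,1)# 1/3 ✗ · (3,2)# 1/3 ✗ · (3,3)+ 3/4 ✓ · (3,4)+ 2/3 ✓ · (3,5)# 1/3 ✗
Row 4: (4,1)+ 1/2 ✓ · (4,2)+ 2/3 ✓ · (4,3)+ 3/3 ✓ · (4,4)+ 3/3 ✓ · (4,5)+ 1/2 ✓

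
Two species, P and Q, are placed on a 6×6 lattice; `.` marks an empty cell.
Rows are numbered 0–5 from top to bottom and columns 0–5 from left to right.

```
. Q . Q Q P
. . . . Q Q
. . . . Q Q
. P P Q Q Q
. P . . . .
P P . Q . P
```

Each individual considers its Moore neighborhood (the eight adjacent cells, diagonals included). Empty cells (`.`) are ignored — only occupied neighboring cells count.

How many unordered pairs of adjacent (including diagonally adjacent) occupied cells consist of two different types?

Scan each occupied cell's neighbors to the right and below (and the two forward diagonals) so each pair is counted once.
Row 0: Q(0,3)–Q(0,4)= Q(0,3)–Q(1,4)= Q(0,4)–P(0,5)≠ Q(0,4)–Q(1,4)= Q(0,4)–Q(1,5)= P(0,5)–Q(1,5)≠ P(0,5)–Q(1,4)≠  → 3/7 unlike.
Row 1: Q(1,4)–Q(1,5)= Q(1,4)–Q(2,4)= Q(1,4)–Q(2,5)= Q(1,5)–Q(2,5)= Q(1,5)–Q(2,4)=  → 0/5 unlike.
Row 2: Q(2,4)–Q(2,5)= Q(2,4)–Q(3,4)= Q(2,4)–Q(3,5)= Q(2,4)–Q(3,3)= Q(2,5)–Q(3,5)= Q(2,5)–Q(3,4)=  → 0/6 unlike.
Row 3: P(3,1)–P(3,2)= P(3,1)–P(4,1)= P(3,2)–Q(3,3)≠ P(3,2)–P(4,1)= Q(3,3)–Q(3,4)= Q(3,4)–Q(3,5)=  → 1/6 unlike.
Row 4: P(4,1)–P(5,1)= P(4,1)–P(5,0)=  → 0/2 unlike.
Row 5: P(5,0)–P(5,1)=  → 0/1 unlike.
Total adjacent occupied pairs: 27; unlike-type pairs: 4.

4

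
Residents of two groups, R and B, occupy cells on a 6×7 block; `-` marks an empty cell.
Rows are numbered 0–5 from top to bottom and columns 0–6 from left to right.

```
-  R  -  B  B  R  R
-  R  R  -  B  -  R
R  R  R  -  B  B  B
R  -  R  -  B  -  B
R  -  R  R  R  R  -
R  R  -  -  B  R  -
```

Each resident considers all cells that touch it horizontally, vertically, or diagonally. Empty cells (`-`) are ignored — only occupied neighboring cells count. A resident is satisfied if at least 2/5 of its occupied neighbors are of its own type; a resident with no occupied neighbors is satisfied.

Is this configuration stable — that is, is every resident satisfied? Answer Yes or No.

No

(0,1)R 2/2 ✓
(0,3)B 2/3 ✓
(0,4)B 2/3 ✓
(0,5)R 2/4 ✓
(0,6)R 2/2 ✓
(1,1)R 5/5 ✓
(1,2)R 4/5 ✓
(1,4)B 4/5 ✓
(1,6)R 2/4 ✓
(2,0)R 3/3 ✓
(2,1)R 6/6 ✓
(2,2)R 4/4 ✓
(2,4)B 3/3 ✓
(2,5)B 5/6 ✓
(2,6)B 2/3 ✓
(3,0)R 3/3 ✓
(3,2)R 4/4 ✓
(3,4)B 2/5 ✓
(3,6)B 2/3 ✓
(4,0)R 3/3 ✓
(4,2)R 3/3 ✓
(4,3)R 3/5 ✓
(4,4)R 3/5 ✓
(4,5)R 2/5 ✓
(5,0)R 2/2 ✓
(5,1)R 3/3 ✓
(5,4)B 0/4 ✗
(5,5)R 2/3 ✓
For instance (5,4) has only 0/4 same-type neighbors, below 2/5.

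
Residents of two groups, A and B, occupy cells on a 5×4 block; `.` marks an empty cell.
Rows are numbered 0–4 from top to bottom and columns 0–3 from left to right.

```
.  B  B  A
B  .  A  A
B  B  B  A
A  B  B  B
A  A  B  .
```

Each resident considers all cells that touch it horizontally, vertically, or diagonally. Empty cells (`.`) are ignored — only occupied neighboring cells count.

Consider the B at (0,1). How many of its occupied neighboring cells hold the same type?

2

Occupied neighbors of (0,1): (0,2)=B, (1,0)=B, (1,2)=A.
Same type (B): 2 of 3.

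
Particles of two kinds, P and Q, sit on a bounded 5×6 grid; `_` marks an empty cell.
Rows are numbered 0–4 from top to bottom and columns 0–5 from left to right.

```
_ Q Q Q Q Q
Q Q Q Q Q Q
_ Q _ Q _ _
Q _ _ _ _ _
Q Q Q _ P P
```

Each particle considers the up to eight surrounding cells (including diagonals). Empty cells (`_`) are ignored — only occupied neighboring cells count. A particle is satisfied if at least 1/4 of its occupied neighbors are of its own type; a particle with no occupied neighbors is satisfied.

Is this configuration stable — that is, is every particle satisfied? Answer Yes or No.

(0,1)Q 4/4 ✓
(0,2)Q 5/5 ✓
(0,3)Q 5/5 ✓
(0,4)Q 5/5 ✓
(0,5)Q 3/3 ✓
(1,0)Q 3/3 ✓
(1,1)Q 5/5 ✓
(1,2)Q 7/7 ✓
(1,3)Q 6/6 ✓
(1,4)Q 6/6 ✓
(1,5)Q 3/3 ✓
(2,1)Q 4/4 ✓
(2,3)Q 3/3 ✓
(3,0)Q 3/3 ✓
(4,0)Q 2/2 ✓
(4,1)Q 3/3 ✓
(4,2)Q 1/1 ✓
(4,4)P 1/1 ✓
(4,5)P 1/1 ✓
All meet the threshold, so the configuration is stable.

Yes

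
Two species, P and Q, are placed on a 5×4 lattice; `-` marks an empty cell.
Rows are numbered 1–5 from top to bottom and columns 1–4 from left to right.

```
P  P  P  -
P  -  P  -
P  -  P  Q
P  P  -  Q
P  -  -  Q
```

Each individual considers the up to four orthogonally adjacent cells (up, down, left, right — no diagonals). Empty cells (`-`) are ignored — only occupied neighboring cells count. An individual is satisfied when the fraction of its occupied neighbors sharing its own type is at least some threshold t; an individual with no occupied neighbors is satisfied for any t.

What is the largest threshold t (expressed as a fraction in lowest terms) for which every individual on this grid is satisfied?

(1,1)P 2/2
(1,2)P 2/2
(1,3)P 2/2
(2,1)P 2/2
(2,3)P 2/2
(3,1)P 2/2
(3,3)P 1/2
(3,4)Q 1/2
(4,1)P 3/3
(4,2)P 1/1
(4,4)Q 2/2
(5,1)P 1/1
(5,4)Q 1/1
The smallest same-type fraction is 1/2 at (3,3), which reduces to 1/2. Any threshold above that leaves this individual unsatisfied.

1/2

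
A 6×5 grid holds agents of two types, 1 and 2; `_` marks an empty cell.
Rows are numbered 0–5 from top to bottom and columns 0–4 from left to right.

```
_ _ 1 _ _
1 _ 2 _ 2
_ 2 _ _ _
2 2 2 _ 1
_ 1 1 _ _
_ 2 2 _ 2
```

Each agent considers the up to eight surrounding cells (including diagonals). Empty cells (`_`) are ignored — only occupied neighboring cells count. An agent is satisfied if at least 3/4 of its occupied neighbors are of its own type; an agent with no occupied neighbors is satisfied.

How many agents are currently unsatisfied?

(0,2)1 0/1 ✗
(1,0)1 0/1 ✗
(1,2)2 1/2 ✗
(1,4)2 0/0 ✓
(2,1)2 4/5 ✓
(3,0)2 2/3 ✗
(3,1)2 3/5 ✗
(3,2)2 2/4 ✗
(3,4)1 0/0 ✓
(4,1)1 1/6 ✗
(4,2)1 1/5 ✗
(5,1)2 1/3 ✗
(5,2)2 1/3 ✗
(5,4)2 0/0 ✓
Unsatisfied: (0,2), (1,0), (1,2), (3,0), (3,1), (3,2), (4,1), (4,2), (5,1), (5,2) — 10 in total.

10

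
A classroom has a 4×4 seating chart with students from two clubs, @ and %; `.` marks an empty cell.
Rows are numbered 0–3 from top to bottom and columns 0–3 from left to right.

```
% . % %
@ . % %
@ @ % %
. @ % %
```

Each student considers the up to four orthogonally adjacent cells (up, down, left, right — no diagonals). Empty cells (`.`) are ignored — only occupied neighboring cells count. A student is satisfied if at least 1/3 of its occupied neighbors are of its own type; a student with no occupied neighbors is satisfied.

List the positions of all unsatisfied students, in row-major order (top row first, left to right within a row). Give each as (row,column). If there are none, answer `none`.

(0,0)

Row 0: (0,0)% 0/1 ✗ · (0,2)% 2/2 ✓ · (0,3)% 2/2 ✓
Row 1: (1,0)@ 1/2 ✓ · (1,2)% 3/3 ✓ · (1,3)% 3/3 ✓
Row 2: (2,0)@ 2/2 ✓ · (2,1)@ 2/3 ✓ · (2,2)% 3/4 ✓ · (2,3)% 3/3 ✓
Row 3: (3,1)@ 1/2 ✓ · (3,2)% 2/3 ✓ · (3,3)% 2/2 ✓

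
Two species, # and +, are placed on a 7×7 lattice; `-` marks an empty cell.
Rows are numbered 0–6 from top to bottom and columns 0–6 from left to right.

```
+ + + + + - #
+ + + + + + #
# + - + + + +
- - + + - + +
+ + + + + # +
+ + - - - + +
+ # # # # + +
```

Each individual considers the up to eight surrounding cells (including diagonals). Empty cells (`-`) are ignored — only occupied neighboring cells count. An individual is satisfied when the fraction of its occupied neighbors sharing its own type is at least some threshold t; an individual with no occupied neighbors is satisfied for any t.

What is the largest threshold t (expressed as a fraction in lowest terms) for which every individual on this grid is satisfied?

(0,0)+ 3/3
(0,1)+ 5/5
(0,2)+ 5/5
(0,3)+ 5/5
(0,4)+ 4/4
(0,6)# 1/2
(1,0)+ 4/5
(1,1)+ 6/7
(1,2)+ 7/7
(1,3)+ 7/7
(1,4)+ 7/7
(1,5)+ 5/7
(1,6)# 1/4
(2,0)# 0/3
(2,1)+ 4/5
(2,3)+ 6/6
(2,4)+ 7/7
(2,5)+ 6/7
(2,6)+ 4/5
(3,2)+ 6/6
(3,3)+ 6/6
(3,5)+ 6/7
(3,6)+ 4/5
(4,0)+ 3/3
(4,1)+ 5/5
(4,2)+ 5/5
(4,3)+ 4/4
(4,4)+ 4/5
(4,5)# 0/6
(4,6)+ 4/5
(5,0)+ 4/5
(5,1)+ 5/7
(5,5)+ 5/7
(5,6)+ 4/5
(6,0)+ 2/3
(6,1)# 1/4
(6,2)# 2/3
(6,3)# 2/2
(6,4)# 1/3
(6,5)+ 3/4
(6,6)+ 3/3
The smallest same-type fraction is 0/3 at (2,0), which reduces to 0/1. Any threshold above that leaves this individual unsatisfied.

0/1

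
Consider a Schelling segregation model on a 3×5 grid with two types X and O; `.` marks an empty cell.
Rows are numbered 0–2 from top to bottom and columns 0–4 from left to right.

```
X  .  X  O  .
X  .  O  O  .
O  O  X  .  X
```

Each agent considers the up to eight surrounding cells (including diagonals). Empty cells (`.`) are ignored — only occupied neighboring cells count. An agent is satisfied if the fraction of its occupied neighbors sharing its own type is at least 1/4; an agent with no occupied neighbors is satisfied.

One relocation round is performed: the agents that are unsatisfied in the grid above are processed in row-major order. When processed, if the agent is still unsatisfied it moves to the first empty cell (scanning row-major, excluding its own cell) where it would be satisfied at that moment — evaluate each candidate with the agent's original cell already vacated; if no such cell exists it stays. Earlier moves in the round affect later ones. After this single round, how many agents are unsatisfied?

0

Initially unsatisfied (in order): (0,2), (2,2), (2,4).
  (0,2) → (0,1).
  (2,2) → (0,2).
  (2,4) → (1,1).
Resulting grid:
X X X O .
X X O O .
O O . . .
All satisfied now.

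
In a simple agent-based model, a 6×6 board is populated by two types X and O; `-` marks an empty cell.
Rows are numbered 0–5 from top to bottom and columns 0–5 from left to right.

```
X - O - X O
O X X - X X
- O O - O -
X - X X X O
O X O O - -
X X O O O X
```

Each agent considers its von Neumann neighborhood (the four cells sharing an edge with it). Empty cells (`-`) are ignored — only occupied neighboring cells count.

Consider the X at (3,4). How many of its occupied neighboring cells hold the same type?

1

Occupied neighbors of (3,4): (2,4)=O, (3,3)=X, (3,5)=O.
Same type (X): 1 of 3.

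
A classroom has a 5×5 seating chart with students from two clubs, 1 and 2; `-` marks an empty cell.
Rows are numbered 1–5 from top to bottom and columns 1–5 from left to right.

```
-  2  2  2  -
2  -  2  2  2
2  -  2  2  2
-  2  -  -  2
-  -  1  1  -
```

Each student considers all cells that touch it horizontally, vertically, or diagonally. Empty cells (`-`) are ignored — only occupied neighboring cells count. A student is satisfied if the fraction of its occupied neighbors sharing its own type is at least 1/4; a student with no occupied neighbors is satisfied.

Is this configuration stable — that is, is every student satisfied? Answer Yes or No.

Row 1: (1,2)2 3/3 satisfied · (1,3)2 4/4 satisfied · (1,4)2 4/4 satisfied
Row 2: (2,1)2 2/2 satisfied · (2,3)2 6/6 satisfied · (2,4)2 7/7 satisfied · (2,5)2 4/4 satisfied
Row 3: (3,1)2 2/2 satisfied · (3,3)2 4/4 satisfied · (3,4)2 6/6 satisfied · (3,5)2 4/4 satisfied
Row 4: (4,2)2 2/3 satisfied · (4,5)2 2/3 satisfied
Row 5: (5,3)1 1/2 satisfied · (5,4)1 1/2 satisfied
All meet the threshold, so the configuration is stable.

Yes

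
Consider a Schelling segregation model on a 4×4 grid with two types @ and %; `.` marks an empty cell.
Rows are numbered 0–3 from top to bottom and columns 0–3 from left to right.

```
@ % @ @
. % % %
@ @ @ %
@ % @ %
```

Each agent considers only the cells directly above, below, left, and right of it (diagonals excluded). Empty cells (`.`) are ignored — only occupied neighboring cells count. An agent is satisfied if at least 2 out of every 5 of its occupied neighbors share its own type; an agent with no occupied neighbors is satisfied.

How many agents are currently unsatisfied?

(0,0)@ 0/1 not
(0,1)% 1/3 not
(0,2)@ 1/3 not
(0,3)@ 1/2 satisfied
(1,1)% 2/3 satisfied
(1,2)% 2/4 satisfied
(1,3)% 2/3 satisfied
(2,0)@ 2/2 satisfied
(2,1)@ 2/4 satisfied
(2,2)@ 2/4 satisfied
(2,3)% 2/3 satisfied
(3,0)@ 1/2 satisfied
(3,1)% 0/3 not
(3,2)@ 1/3 not
(3,3)% 1/2 satisfied
Unsatisfied: (0,0), (0,1), (0,2), (3,1), (3,2) — 5 in total.

5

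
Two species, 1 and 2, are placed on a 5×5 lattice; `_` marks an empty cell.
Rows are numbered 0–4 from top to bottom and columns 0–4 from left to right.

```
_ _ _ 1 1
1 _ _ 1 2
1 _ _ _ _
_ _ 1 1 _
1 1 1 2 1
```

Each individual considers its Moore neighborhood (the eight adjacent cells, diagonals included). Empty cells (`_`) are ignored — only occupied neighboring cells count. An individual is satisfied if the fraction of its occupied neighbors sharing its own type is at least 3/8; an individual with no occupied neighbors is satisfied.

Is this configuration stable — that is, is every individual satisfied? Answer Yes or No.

No

(0,3)1 2/3 ok
(0,4)1 2/3 ok
(1,0)1 1/1 ok
(1,3)1 2/3 ok
(1,4)2 0/3 unhappy
(2,0)1 1/1 ok
(3,2)1 3/4 ok
(3,3)1 3/4 ok
(4,0)1 1/1 ok
(4,1)1 3/3 ok
(4,2)1 3/4 ok
(4,3)2 0/4 unhappy
(4,4)1 1/2 ok
For instance (1,4) has only 0/3 same-type neighbors, below 3/8.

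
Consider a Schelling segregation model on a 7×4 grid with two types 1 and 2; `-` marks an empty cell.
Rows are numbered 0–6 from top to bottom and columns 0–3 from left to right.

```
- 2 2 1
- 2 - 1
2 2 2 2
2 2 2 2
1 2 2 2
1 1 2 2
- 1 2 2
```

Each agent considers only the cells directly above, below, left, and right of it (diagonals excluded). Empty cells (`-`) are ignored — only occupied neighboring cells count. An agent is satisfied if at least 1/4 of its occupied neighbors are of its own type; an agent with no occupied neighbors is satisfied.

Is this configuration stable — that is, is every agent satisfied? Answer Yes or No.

Yes

Row 0: (0,1)2 2/2 ok · (0,2)2 1/2 ok · (0,3)1 1/2 ok
Row 1: (1,1)2 2/2 ok · (1,3)1 1/2 ok
Row 2: (2,0)2 2/2 ok · (2,1)2 4/4 ok · (2,2)2 3/3 ok · (2,3)2 2/3 ok
Row 3: (3,0)2 2/3 ok · (3,1)2 4/4 ok · (3,2)2 4/4 ok · (3,3)2 3/3 ok
Row 4: (4,0)1 1/3 ok · (4,1)2 2/4 ok · (4,2)2 4/4 ok · (4,3)2 3/3 ok
Row 5: (5,0)1 2/2 ok · (5,1)1 2/4 ok · (5,2)2 3/4 ok · (5,3)2 3/3 ok
Row 6: (6,1)1 1/2 ok · (6,2)2 2/3 ok · (6,3)2 2/2 ok
All meet the threshold, so the configuration is stable.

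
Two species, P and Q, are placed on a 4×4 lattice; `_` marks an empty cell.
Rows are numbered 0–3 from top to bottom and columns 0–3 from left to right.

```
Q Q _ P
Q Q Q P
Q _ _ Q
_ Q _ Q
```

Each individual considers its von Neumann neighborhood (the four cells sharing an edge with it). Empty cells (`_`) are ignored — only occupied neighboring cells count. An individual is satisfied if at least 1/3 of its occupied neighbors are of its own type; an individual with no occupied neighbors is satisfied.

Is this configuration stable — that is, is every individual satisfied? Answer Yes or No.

Row 0: (0,0)Q 2/2 ✓ · (0,1)Q 2/2 ✓ · (0,3)P 1/1 ✓
Row 1: (1,0)Q 3/3 ✓ · (1,1)Q 3/3 ✓ · (1,2)Q 1/2 ✓ · (1,3)P 1/3 ✓
Row 2: (2,0)Q 1/1 ✓ · (2,3)Q 1/2 ✓
Row 3: (3,1)Q 0/0 ✓ · (3,3)Q 1/1 ✓
All meet the threshold, so the configuration is stable.

Yes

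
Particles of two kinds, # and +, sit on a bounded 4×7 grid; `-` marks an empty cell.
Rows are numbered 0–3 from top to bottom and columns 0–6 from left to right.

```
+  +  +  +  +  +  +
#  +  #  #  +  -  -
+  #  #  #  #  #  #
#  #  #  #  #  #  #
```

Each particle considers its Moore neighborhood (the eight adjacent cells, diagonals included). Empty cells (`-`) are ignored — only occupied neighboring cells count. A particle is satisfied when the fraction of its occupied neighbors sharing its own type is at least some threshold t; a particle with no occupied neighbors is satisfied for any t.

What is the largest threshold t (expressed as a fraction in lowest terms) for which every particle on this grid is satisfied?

(0,0)+ 2/3
(0,1)+ 3/5
(0,2)+ 3/5
(0,3)+ 3/5
(0,4)+ 3/4
(0,5)+ 3/3
(0,6)+ 1/1
(1,0)# 1/5
(1,1)+ 4/8
(1,2)# 4/8
(1,3)# 4/8
(1,4)+ 3/7
(2,0)+ 1/5
(2,1)# 6/8
(2,2)# 7/8
(2,3)# 7/8
(2,4)# 6/7
(2,5)# 5/6
(2,6)# 3/3
(3,0)# 2/3
(3,1)# 4/5
(3,2)# 5/5
(3,3)# 5/5
(3,4)# 5/5
(3,5)# 5/5
(3,6)# 3/3
The smallest same-type fraction is 1/5 at (1,0), which reduces to 1/5. Any threshold above that leaves this particle unsatisfied.

1/5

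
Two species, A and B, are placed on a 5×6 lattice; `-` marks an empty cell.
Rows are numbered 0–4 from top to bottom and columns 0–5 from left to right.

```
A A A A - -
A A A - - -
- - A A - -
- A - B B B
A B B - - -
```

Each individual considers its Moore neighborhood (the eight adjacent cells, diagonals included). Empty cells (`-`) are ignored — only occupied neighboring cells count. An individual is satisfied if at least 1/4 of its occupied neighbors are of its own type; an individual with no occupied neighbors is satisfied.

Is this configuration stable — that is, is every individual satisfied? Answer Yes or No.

Row 0: (0,0)A 3/3 satisfied · (0,1)A 5/5 satisfied · (0,2)A 4/4 satisfied · (0,3)A 2/2 satisfied
Row 1: (1,0)A 3/3 satisfied · (1,1)A 6/6 satisfied · (1,2)A 6/6 satisfied
Row 2: (2,2)A 4/5 satisfied · (2,3)A 2/4 satisfied
Row 3: (3,1)A 2/4 satisfied · (3,3)B 2/4 satisfied · (3,4)B 2/3 satisfied · (3,5)B 1/1 satisfied
Row 4: (4,0)A 1/2 satisfied · (4,1)B 1/3 satisfied · (4,2)B 2/3 satisfied
All meet the threshold, so the configuration is stable.

Yes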